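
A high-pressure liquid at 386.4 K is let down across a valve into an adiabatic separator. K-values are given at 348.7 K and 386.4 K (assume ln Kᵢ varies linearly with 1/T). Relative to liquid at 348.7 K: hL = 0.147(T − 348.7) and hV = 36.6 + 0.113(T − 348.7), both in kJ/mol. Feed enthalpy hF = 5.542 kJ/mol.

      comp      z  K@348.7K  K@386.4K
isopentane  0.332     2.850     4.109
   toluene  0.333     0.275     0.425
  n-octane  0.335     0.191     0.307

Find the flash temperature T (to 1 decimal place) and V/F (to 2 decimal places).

Adiabatic flash: solve Rachford–Rice at each trial T, then check hF = ψ·hV(T) + (1−ψ)·hL(T).
  T = 348.7 K: K = (2.850, 0.275, 0.191), RR gives ψ = 0.072, H_out = 2.622 kJ/mol
  T = 386.4 K: K = (4.109, 0.425, 0.307), RR gives ψ = 0.308, H_out = 16.404 kJ/mol
  T = 367.5 K: K = (3.453, 0.346, 0.245), RR gives ψ = 0.198, H_out = 9.892 kJ/mol
  T = 358.1 K: K = (3.145, 0.309, 0.217), RR gives ψ = 0.139, H_out = 6.417 kJ/mol
  T = 353.4 K: K = (2.996, 0.292, 0.204), RR gives ψ = 0.106, H_out = 4.570 kJ/mol
  T = 355.8 K: K = (3.071, 0.301, 0.210), RR gives ψ = 0.123, H_out = 5.524 kJ/mol
Linear interpolation between T = 355.8 (H_out = 5.524) and T = 358.1 (H_out = 6.417) on hF = 5.542 gives T ≈ 355.8 K, at which ψ = 0.12.

T = 355.8 K, V/F = 0.12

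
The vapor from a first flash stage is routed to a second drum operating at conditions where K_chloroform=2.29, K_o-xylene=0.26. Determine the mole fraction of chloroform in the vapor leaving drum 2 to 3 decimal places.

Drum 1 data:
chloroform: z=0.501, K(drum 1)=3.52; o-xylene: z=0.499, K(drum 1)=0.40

Drum 1:
Rachford–Rice: g(ψ₁) = Σ zᵢ(Kᵢ−1)/(1+ψ₁(Kᵢ−1)) = 0.
Check two-phase: ΣzᵢKᵢ = 1.963 > 1 and Σzᵢ/Kᵢ = 1.390 > 1, so g(0) = 0.963 > 0 and g(1) = -0.390 < 0.
Binary case is linear: z₁(K₁−1)(1+ψ₁(K₂−1)) + z₂(K₂−1)(1+ψ₁(K₁−1)) = 0
⇒ ψ₁ = [z₁(K₁−1)+z₂(K₂−1)] / [−(K₁−1)(K₂−1)] = 0.9631/1.5120 = 0.637
Drum-1 compositions:
  chloroform: x = 0.192, y = 0.677
  o-xylene: x = 0.808, y = 0.323
Drum-2 feed = drum-1 vapor: z₂ = (0.6769, 0.3231).
Drum 2:
Newton–Raphson from ψ₂ = 0.5:
  ψ₂ = 0.500: g = 0.1514, g' = -0.862 → ψ₂ = 0.676
  ψ₂ = 0.676: g = -0.0115, g' = -1.029 → ψ₂ = 0.664
Converged at ψ₂ = 0.664.
  chloroform: x = 0.365, y = 0.835
  o-xylene: x = 0.635, y = 0.165

y_chloroform (drum 2) = 0.835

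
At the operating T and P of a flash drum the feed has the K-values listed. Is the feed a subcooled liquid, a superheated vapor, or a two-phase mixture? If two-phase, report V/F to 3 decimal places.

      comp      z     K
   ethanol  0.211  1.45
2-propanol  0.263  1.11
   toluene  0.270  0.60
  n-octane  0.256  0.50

subcooled liquid

ΣzᵢKᵢ = 0.888; Σzᵢ/Kᵢ = 1.344.
Since ΣzᵢKᵢ < 1 the mixture is below its bubble point — single liquid phase.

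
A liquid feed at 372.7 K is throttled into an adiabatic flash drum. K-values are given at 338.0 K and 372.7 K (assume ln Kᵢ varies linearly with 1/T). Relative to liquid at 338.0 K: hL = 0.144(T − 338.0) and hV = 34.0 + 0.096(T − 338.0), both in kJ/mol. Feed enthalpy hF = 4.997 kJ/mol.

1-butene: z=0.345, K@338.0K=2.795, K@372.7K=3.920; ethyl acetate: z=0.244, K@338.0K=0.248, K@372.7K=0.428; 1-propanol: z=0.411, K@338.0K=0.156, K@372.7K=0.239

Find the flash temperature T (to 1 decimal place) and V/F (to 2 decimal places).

T = 345.7 K, V/F = 0.12

Adiabatic flash: solve Rachford–Rice at each trial T, then check hF = ψ·hV(T) + (1−ψ)·hL(T).
  T = 338.0 K: K = (2.795, 0.248, 0.156), RR gives ψ = 0.061, H_out = 2.077 kJ/mol
  T = 372.7 K: K = (3.920, 0.428, 0.239), RR gives ψ = 0.273, H_out = 13.833 kJ/mol
  T = 355.4 K: K = (3.339, 0.330, 0.195), RR gives ψ = 0.177, H_out = 8.368 kJ/mol
  T = 346.7 K: K = (3.062, 0.287, 0.175), RR gives ψ = 0.123, H_out = 5.370 kJ/mol
  T = 342.4 K: K = (2.929, 0.267, 0.165), RR gives ψ = 0.093, H_out = 3.788 kJ/mol
  T = 344.5 K: K = (2.993, 0.277, 0.170), RR gives ψ = 0.108, H_out = 4.571 kJ/mol
Linear interpolation between T = 344.5 (H_out = 4.571) and T = 346.7 (H_out = 5.370) on hF = 4.997 gives T ≈ 345.7 K, at which ψ = 0.12.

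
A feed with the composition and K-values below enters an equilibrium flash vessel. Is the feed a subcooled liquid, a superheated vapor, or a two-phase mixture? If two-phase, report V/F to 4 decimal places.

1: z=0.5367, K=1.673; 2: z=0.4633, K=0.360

ΣzᵢKᵢ = 1.0647; Σzᵢ/Kᵢ = 1.6077.
Both exceed 1, so a two-phase solution exists.
Rachford–Rice: g(ψ) = Σ zᵢ(Kᵢ−1)/(1+ψ(Kᵢ−1)) = 0.
Binary case is linear: z₁(K₁−1)(1+ψ(K₂−1)) + z₂(K₂−1)(1+ψ(K₁−1)) = 0
⇒ ψ = [z₁(K₁−1)+z₂(K₂−1)] / [−(K₁−1)(K₂−1)] = 0.06469/0.43072 = 0.1502

two-phase, V/F = 0.1502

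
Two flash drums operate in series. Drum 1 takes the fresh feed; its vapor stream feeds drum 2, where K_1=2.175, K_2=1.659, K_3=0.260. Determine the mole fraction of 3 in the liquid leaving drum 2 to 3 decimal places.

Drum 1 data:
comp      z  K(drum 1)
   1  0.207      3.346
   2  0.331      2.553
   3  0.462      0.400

x_3 (drum 2) = 0.531

Drum 1:
Newton iteration, ψ₁⁰ = 0.5:
  ψ₁ = 0.500: g = 0.1168, g' = -0.834 → ψ₁ = 0.640
  ψ₁ = 0.640: g = 0.0018, g' = -0.821 → ψ₁ = 0.642
Converged at ψ₁ = 0.642.
Drum-1 compositions:
  1: x = 0.083, y = 0.276
  2: x = 0.166, y = 0.423
  3: x = 0.752, y = 0.301
Drum-2 feed = drum-1 vapor: z₂ = (0.2763, 0.4230, 0.3007).
Drum 2:
Rachford–Rice: g(ψ₂) = Σ zᵢ(Kᵢ−1)/(1+ψ₂(Kᵢ−1)) = 0.
Feasibility: ΣzᵢKᵢ = 1.381, Σzᵢ/Kᵢ = 1.539 — both > 1, two phases present.
Newton–Raphson from ψ₂ = 0.39:
  ψ₂ = 0.390: g = 0.1316, g' = -0.621 → ψ₂ = 0.602
  ψ₂ = 0.602: g = -0.0115, g' = -0.760 → ψ₂ = 0.587
Converged at ψ₂ = 0.587.
  1: x = 0.164, y = 0.356
  2: x = 0.305, y = 0.506
  3: x = 0.531, y = 0.138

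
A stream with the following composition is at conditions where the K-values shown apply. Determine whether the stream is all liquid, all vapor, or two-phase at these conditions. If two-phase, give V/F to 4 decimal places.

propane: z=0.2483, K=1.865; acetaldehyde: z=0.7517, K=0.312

all liquid

ΣzᵢKᵢ = 0.6976; Σzᵢ/Kᵢ = 2.5424.
Since ΣzᵢKᵢ < 1 the mixture is below its bubble point — single liquid phase.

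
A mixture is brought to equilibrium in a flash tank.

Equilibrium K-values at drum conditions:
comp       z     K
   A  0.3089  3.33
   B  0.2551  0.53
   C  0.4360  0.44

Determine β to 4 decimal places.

β = 0.2891

Material balance + equilibrium reduce to Σ zᵢ(Kᵢ−1)/(1+β(Kᵢ−1)) = 0.
g(0) = ΣzᵢKᵢ − 1 = 0.3557 and g(1) = 1 − Σzᵢ/Kᵢ = -0.5650, so a root lies in (0, 1).
Newton iteration, β⁰ = 0.66:
  β = 0.6600: g = -0.27752, g' = -0.7229 → β = 0.2761
  β = 0.2761: g = 0.01140, g' = -0.8867 → β = 0.2889
  β = 0.2889: g = 0.00012, g' = -0.8691 → β = 0.2891
Converged at β = 0.2891.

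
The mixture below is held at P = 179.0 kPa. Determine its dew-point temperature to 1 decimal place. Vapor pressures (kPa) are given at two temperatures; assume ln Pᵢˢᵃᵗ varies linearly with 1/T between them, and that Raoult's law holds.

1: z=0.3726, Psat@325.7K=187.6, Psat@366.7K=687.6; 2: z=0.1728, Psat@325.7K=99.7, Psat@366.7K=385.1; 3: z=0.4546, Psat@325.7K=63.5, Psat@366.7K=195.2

T = 347.5 K

Dew-point temperature: Σzᵢ·P/Pᵢˢᵃᵗ(T) = 1. Interpolate ln Pᵢˢᵃᵗ = aᵢ + bᵢ/T.
  T = 325.7 K: ΣzᵢP/Pᵢˢᵃᵗ = 1.9472
  T = 366.7 K: ΣzᵢP/Pᵢˢᵃᵗ = 0.5942
  T = 346.2 K: ΣzᵢP/Pᵢˢᵃᵗ = 1.0374
  T = 356.4 K: ΣzᵢP/Pᵢˢᵃᵗ = 0.7797
  T = 351.3 K: ΣzᵢP/Pᵢˢᵃᵗ = 0.8974
  T = 348.8 K: ΣzᵢP/Pᵢˢᵃᵗ = 0.9630
Interpolating between 346.2 K and 348.8 K gives T ≈ 347.5 K.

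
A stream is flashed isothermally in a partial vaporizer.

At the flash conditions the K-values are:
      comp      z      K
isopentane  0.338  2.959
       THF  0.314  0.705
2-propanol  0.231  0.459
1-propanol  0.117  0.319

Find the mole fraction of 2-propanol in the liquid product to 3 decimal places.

x_2-propanol = 0.294

Material balance + equilibrium reduce to Σ zᵢ(Kᵢ−1)/(1+ψ(Kᵢ−1)) = 0.
Feasibility: ΣzᵢKᵢ = 1.365, Σzᵢ/Kᵢ = 1.430 — both > 1, two phases present.
Iterate (Newton) starting at ψ = 0.33:
  ψ = 0.330: g = 0.0446, g' = -0.702 → ψ = 0.394
  ψ = 0.394: g = 0.0015, g' = -0.659 → ψ = 0.396
Converged at ψ = 0.396.
Compositions from xᵢ = zᵢ/(1+ψ(Kᵢ−1)), yᵢ = Kᵢxᵢ:
  isopentane: x = 0.190, y = 0.563
  THF: x = 0.356, y = 0.251
  2-propanol: x = 0.294, y = 0.135
  1-propanol: x = 0.160, y = 0.051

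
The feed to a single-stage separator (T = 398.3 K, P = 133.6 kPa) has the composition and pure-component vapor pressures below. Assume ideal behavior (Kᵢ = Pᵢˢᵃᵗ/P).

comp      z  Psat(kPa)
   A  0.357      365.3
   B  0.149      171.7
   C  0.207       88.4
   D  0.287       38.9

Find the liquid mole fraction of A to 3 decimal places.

Raoult's law: Kᵢ = Pᵢˢᵃᵗ/P = Pᵢˢᵃᵗ/133.6.
  K_A = 365.3/133.6 = 2.73428, K_B = 171.7/133.6 = 1.28518, K_C = 88.4/133.6 = 0.66168, K_D = 38.9/133.6 = 0.29117
Let ψ = V/F and solve Σ zᵢ(Kᵢ−1)/(1+ψ(Kᵢ−1)) = 0.
g(0) = ΣzᵢKᵢ − 1 = 0.388 and g(1) = 1 − Σzᵢ/Kᵢ = -0.545, so a root lies in (0, 1).
Iterate (Newton) starting at ψ = 0.67:
  ψ = 0.670: g = -0.1559, g' = -0.801 → ψ = 0.475
  ψ = 0.475: g = -0.0134, g' = -0.694 → ψ = 0.456
Converged at ψ = 0.456.
Compositions from xᵢ = zᵢ/(1+ψ(Kᵢ−1)), yᵢ = Kᵢxᵢ:
  A: x = 0.199, y = 0.545
  B: x = 0.132, y = 0.169
  C: x = 0.245, y = 0.162
  D: x = 0.424, y = 0.123

x_A = 0.199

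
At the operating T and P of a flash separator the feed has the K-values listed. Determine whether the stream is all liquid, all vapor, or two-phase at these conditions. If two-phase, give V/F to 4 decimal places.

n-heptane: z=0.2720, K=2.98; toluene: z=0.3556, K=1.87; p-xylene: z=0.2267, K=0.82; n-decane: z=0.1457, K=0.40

all vapor

ΣzᵢKᵢ = 1.7197; Σzᵢ/Kᵢ = 0.9221.
Since Σzᵢ/Kᵢ < 1 the mixture is above its dew point — single vapor phase.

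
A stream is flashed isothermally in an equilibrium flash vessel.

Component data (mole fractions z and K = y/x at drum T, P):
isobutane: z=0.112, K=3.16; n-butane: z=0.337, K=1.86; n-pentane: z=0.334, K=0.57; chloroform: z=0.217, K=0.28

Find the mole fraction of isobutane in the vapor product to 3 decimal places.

Rachford–Rice: g(V/F) = Σ zᵢ(Kᵢ−1)/(1+V/F(Kᵢ−1)) = 0.
Check two-phase: ΣzᵢKᵢ = 1.232 > 1 and Σzᵢ/Kᵢ = 1.578 > 1, so g(0) = 0.232 > 0 and g(1) = -0.578 < 0.
Newton iteration, V/F⁰ = 0.5:
  V/F = 0.500: g = -0.1081, g' = -0.618 → V/F = 0.325
  V/F = 0.325: g = -0.0022, g' = -0.608 → V/F = 0.321
Converged at V/F = 0.321.
Compositions from xᵢ = zᵢ/(1+V/F(Kᵢ−1)), yᵢ = Kᵢxᵢ:
  isobutane: x = 0.066, y = 0.209
  n-butane: x = 0.264, y = 0.491
  n-pentane: x = 0.388, y = 0.221
  chloroform: x = 0.282, y = 0.079

y_isobutane = 0.209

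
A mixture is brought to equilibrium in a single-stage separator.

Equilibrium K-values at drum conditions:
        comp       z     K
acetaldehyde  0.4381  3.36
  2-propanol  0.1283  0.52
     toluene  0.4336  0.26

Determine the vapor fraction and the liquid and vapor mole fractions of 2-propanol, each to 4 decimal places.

Material balance + equilibrium reduce to Σ zᵢ(Kᵢ−1)/(1+ψ(Kᵢ−1)) = 0.
Feasibility: ΣzᵢKᵢ = 1.6515, Σzᵢ/Kᵢ = 2.0448 — both > 1, two phases present.
Iterate (Newton) starting at ψ = 0.5:
  ψ = 0.5000: g = -0.11607, g' = -1.1628 → ψ = 0.4002
  ψ = 0.4002: g = -0.00036, g' = -1.1699 → ψ = 0.3999
Converged at ψ = 0.3999.
Compositions from xᵢ = zᵢ/(1+ψ(Kᵢ−1)), yᵢ = Kᵢxᵢ:
  acetaldehyde: x = 0.2254, y = 0.7573
  2-propanol: x = 0.1588, y = 0.0826
  toluene: x = 0.6158, y = 0.1601

ψ = 0.3999, x_2-propanol = 0.1588, y_2-propanol = 0.0826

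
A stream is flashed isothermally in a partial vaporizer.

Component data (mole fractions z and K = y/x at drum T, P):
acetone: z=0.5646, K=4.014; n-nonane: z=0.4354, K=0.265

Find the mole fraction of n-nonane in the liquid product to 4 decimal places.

Let ψ = V/F and solve Σ zᵢ(Kᵢ−1)/(1+ψ(Kᵢ−1)) = 0.
Feasibility: ΣzᵢKᵢ = 2.3817, Σzᵢ/Kᵢ = 1.7837 — both > 1, two phases present.
Binary case is linear: z₁(K₁−1)(1+ψ(K₂−1)) + z₂(K₂−1)(1+ψ(K₁−1)) = 0
⇒ ψ = [z₁(K₁−1)+z₂(K₂−1)] / [−(K₁−1)(K₂−1)] = 1.38169/2.21529 = 0.6237
Compositions from xᵢ = zᵢ/(1+ψ(Kᵢ−1)), yᵢ = Kᵢxᵢ:
  acetone: x = 0.1961, y = 0.7870
  n-nonane: x = 0.8039, y = 0.2130

x_n-nonane = 0.8039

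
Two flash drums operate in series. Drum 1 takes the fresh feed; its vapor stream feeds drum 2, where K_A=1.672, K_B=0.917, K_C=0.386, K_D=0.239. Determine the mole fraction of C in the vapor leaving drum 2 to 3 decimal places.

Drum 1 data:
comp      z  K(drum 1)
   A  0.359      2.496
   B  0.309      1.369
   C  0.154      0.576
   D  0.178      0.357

Drum 1:
Rachford–Rice: g(ψ₁) = Σ zᵢ(Kᵢ−1)/(1+ψ₁(Kᵢ−1)) = 0.
g(0) = ΣzᵢKᵢ − 1 = 0.471 and g(1) = 1 − Σzᵢ/Kᵢ = -0.136, so a root lies in (0, 1).
Iterate (Newton) starting at ψ₁ = 0.5:
  ψ₁ = 0.500: g = 0.1520, g' = -0.497 → ψ₁ = 0.806
  ψ₁ = 0.806: g = -0.0051, g' = -0.571 → ψ₁ = 0.797
  ψ₁ = 0.797: g = -0.0000, g' = -0.565 → ψ₁ = 0.796
Converged at ψ₁ = 0.796.
Drum-1 compositions:
  A: x = 0.164, y = 0.409
  B: x = 0.239, y = 0.327
  C: x = 0.233, y = 0.134
  D: x = 0.365, y = 0.130
Drum-2 feed = drum-1 vapor: z₂ = (0.4089, 0.3269, 0.1339, 0.1303).
Drum 2:
Let ψ₂ = V/F and solve Σ zᵢ(Kᵢ−1)/(1+ψ₂(Kᵢ−1)) = 0.
Feasibility: ΣzᵢKᵢ = 1.066, Σzᵢ/Kᵢ = 1.493 — both > 1, two phases present.
Iterate (Newton) starting at ψ₂ = 0.5:
  ψ₂ = 0.500: g = -0.1013, g' = -0.408 → ψ₂ = 0.251
  ψ₂ = 0.251: g = -0.0125, g' = -0.323 → ψ₂ = 0.213
  ψ₂ = 0.213: g = -0.0001, g' = -0.318 → ψ₂ = 0.212
Converged at ψ₂ = 0.212.
  A: x = 0.358, y = 0.598
  B: x = 0.333, y = 0.305
  C: x = 0.154, y = 0.059
  D: x = 0.155, y = 0.037

y_C (drum 2) = 0.059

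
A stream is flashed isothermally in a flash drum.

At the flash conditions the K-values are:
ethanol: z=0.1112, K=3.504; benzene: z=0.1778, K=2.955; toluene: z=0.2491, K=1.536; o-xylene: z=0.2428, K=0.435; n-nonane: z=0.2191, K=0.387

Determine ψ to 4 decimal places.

Rachford–Rice: g(ψ) = Σ zᵢ(Kᵢ−1)/(1+ψ(Kᵢ−1)) = 0.
Check two-phase: ΣzᵢKᵢ = 1.4881 > 1 and Σzᵢ/Kᵢ = 1.3784 > 1, so g(0) = 0.4881 > 0 and g(1) = -0.3784 < 0.
Iterate (Newton) starting at ψ = 0.48:
  ψ = 0.4800: g = 0.03344, g' = -0.6812 → ψ = 0.5291
  ψ = 0.5291: g = 0.00019, g' = -0.6747 → ψ = 0.5294
Converged at ψ = 0.5294.

ψ = 0.5294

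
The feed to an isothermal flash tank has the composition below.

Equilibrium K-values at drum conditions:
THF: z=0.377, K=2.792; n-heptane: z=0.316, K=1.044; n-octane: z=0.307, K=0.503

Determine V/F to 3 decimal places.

Material balance + equilibrium reduce to Σ zᵢ(Kᵢ−1)/(1+V/F(Kᵢ−1)) = 0.
Check two-phase: ΣzᵢKᵢ = 1.537 > 1 and Σzᵢ/Kᵢ = 1.048 > 1, so g(0) = 0.537 > 0 and g(1) = -0.048 < 0.
Iterate (Newton) starting at V/F = 0.35:
  V/F = 0.350: g = 0.2442, g' = -0.569 → V/F = 0.779
  V/F = 0.779: g = 0.0464, g' = -0.413 → V/F = 0.891
  V/F = 0.891: g = -0.0004, g' = -0.424 → V/F = 0.890
Converged at V/F = 0.890.

V/F = 0.890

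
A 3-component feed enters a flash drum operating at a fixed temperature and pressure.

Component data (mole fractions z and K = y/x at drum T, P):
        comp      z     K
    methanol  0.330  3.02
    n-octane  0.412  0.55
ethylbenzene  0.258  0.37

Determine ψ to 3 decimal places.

ψ = 0.300

Newton–Raphson from ψ = 0.65:
  ψ = 0.650: g = -0.2491, g' = -0.712 → ψ = 0.300
Converged at ψ = 0.300.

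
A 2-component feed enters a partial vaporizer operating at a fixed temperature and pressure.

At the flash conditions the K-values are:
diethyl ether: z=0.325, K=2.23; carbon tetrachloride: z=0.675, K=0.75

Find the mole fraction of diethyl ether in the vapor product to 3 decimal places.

y_diethyl ether = 0.377

Binary case is linear: z₁(K₁−1)(1+ψ(K₂−1)) + z₂(K₂−1)(1+ψ(K₁−1)) = 0
⇒ ψ = [z₁(K₁−1)+z₂(K₂−1)] / [−(K₁−1)(K₂−1)] = 0.2310/0.3075 = 0.751
Compositions from xᵢ = zᵢ/(1+ψ(Kᵢ−1)), yᵢ = Kᵢxᵢ:
  diethyl ether: x = 0.169, y = 0.377
  carbon tetrachloride: x = 0.831, y = 0.623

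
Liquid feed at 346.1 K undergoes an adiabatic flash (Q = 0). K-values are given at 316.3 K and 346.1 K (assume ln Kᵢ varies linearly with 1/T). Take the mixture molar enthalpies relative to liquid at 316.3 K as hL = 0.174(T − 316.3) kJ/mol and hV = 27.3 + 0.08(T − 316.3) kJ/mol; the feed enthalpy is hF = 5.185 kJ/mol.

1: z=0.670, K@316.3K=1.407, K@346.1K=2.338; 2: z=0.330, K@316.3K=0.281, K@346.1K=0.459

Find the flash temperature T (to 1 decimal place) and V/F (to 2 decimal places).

T = 317.4 K, V/F = 0.18

Adiabatic flash: solve Rachford–Rice at each trial T, then check hF = ψ·hV(T) + (1−ψ)·hL(T).
  T = 316.3 K: K = (1.407, 0.281), RR gives ψ = 0.121, H_out = 3.304 kJ/mol
  T = 346.1 K: K = (2.338, 0.459), RR gives ψ = 0.992, H_out = 29.483 kJ/mol
  T = 331.2 K: K = (1.835, 0.363), RR gives ψ = 0.657, H_out = 19.598 kJ/mol
  T = 323.8 K: K = (1.613, 0.321), RR gives ψ = 0.448, H_out = 13.216 kJ/mol
  T = 320.1 K: K = (1.509, 0.301), RR gives ψ = 0.310, H_out = 9.008 kJ/mol
  T = 318.2 K: K = (1.457, 0.291), RR gives ψ = 0.223, H_out = 6.384 kJ/mol
  T = 317.2 K: K = (1.431, 0.286), RR gives ψ = 0.172, H_out = 4.830 kJ/mol
Linear interpolation between T = 317.2 (H_out = 4.830) and T = 318.2 (H_out = 6.384) on hF = 5.185 gives T ≈ 317.4 K, at which ψ = 0.18.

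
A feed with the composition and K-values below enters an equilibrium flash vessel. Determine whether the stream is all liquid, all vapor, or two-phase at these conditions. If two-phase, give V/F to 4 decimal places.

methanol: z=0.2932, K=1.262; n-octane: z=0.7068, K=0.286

ΣzᵢKᵢ = 0.5722; Σzᵢ/Kᵢ = 2.7037.
Since ΣzᵢKᵢ < 1 the mixture is below its bubble point — single liquid phase.

all liquid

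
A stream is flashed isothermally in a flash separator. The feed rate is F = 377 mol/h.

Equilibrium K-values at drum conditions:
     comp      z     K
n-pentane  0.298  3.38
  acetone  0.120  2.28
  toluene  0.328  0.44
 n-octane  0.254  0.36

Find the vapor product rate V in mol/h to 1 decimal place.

Material balance + equilibrium reduce to Σ zᵢ(Kᵢ−1)/(1+β(Kᵢ−1)) = 0.
Check two-phase: ΣzᵢKᵢ = 1.517 > 1 and Σzᵢ/Kᵢ = 1.592 > 1, so g(0) = 0.517 > 0 and g(1) = -0.592 < 0.
Newton iteration, β⁰ = 0.5:
  β = 0.500: g = -0.0767, g' = -0.848 → β = 0.410
  β = 0.410: g = 0.0012, g' = -0.882 → β = 0.411
Converged at β = 0.411.
Then V = β·F = 0.4110·377 = 154.9 mol/h and L = F − V = 222.1 mol/h.

V = 154.9 mol/h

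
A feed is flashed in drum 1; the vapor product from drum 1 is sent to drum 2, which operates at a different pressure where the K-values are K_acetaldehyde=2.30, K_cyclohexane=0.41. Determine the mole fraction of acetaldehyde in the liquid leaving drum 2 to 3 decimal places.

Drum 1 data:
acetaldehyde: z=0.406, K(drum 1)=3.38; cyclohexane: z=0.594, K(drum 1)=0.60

x_acetaldehyde (drum 2) = 0.312

Drum 1:
Let ψ₁ = V/F and solve Σ zᵢ(Kᵢ−1)/(1+ψ₁(Kᵢ−1)) = 0.
Feasibility: ΣzᵢKᵢ = 1.729, Σzᵢ/Kᵢ = 1.110 — both > 1, two phases present.
Binary case is linear: z₁(K₁−1)(1+ψ₁(K₂−1)) + z₂(K₂−1)(1+ψ₁(K₁−1)) = 0
⇒ ψ₁ = [z₁(K₁−1)+z₂(K₂−1)] / [−(K₁−1)(K₂−1)] = 0.7287/0.9520 = 0.765
Drum-1 compositions:
  acetaldehyde: x = 0.144, y = 0.486
  cyclohexane: x = 0.856, y = 0.514
Drum-2 feed = drum-1 vapor: z₂ = (0.4863, 0.5137).
Drum 2:
Let ψ₂ = V/F and solve Σ zᵢ(Kᵢ−1)/(1+ψ₂(Kᵢ−1)) = 0.
g(0) = ΣzᵢKᵢ − 1 = 0.329 and g(1) = 1 − Σzᵢ/Kᵢ = -0.464, so a root lies in (0, 1).
Iterate (Newton) starting at ψ₂ = 0.5:
  ψ₂ = 0.500: g = -0.0467, g' = -0.662 → ψ₂ = 0.429
Converged at ψ₂ = 0.429.
  acetaldehyde: x = 0.312, y = 0.718
  cyclohexane: x = 0.688, y = 0.282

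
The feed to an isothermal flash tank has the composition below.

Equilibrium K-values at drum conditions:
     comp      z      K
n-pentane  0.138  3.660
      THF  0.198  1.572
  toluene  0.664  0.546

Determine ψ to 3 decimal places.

ψ = 0.216

Let ψ = V/F and solve Σ zᵢ(Kᵢ−1)/(1+ψ(Kᵢ−1)) = 0.
Check two-phase: ΣzᵢKᵢ = 1.179 > 1 and Σzᵢ/Kᵢ = 1.380 > 1, so g(0) = 0.179 > 0 and g(1) = -0.380 < 0.
Iterate (Newton) starting at ψ = 0.5:
  ψ = 0.500: g = -0.1444, g' = -0.448 → ψ = 0.178
  ψ = 0.178: g = 0.0241, g' = -0.665 → ψ = 0.214
  ψ = 0.214: g = 0.0009, g' = -0.616 → ψ = 0.216
Converged at ψ = 0.216.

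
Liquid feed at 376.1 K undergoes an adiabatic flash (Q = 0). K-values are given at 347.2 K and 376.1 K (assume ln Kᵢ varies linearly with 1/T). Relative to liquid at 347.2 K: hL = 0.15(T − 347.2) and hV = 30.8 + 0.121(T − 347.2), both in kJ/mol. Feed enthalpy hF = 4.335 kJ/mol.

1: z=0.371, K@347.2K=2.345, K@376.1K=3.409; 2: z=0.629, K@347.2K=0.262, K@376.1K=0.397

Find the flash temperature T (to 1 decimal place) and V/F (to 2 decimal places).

T = 353.1 K, V/F = 0.11

Adiabatic flash: solve Rachford–Rice at each trial T, then check hF = ψ·hV(T) + (1−ψ)·hL(T).
  T = 347.2 K: K = (2.345, 0.262), RR gives ψ = 0.035, H_out = 1.080 kJ/mol
  T = 376.1 K: K = (3.409, 0.397), RR gives ψ = 0.354, H_out = 14.946 kJ/mol
  T = 361.6 K: K = (2.847, 0.325), RR gives ψ = 0.209, H_out = 8.510 kJ/mol
  T = 354.4 K: K = (2.589, 0.292), RR gives ψ = 0.128, H_out = 5.009 kJ/mol
  T = 350.8 K: K = (2.465, 0.277), RR gives ψ = 0.084, H_out = 3.112 kJ/mol
  T = 352.6 K: K = (2.527, 0.285), RR gives ψ = 0.107, H_out = 4.076 kJ/mol
Linear interpolation between T = 352.6 (H_out = 4.076) and T = 354.4 (H_out = 5.009) on hF = 4.335 gives T ≈ 353.1 K, at which ψ = 0.11.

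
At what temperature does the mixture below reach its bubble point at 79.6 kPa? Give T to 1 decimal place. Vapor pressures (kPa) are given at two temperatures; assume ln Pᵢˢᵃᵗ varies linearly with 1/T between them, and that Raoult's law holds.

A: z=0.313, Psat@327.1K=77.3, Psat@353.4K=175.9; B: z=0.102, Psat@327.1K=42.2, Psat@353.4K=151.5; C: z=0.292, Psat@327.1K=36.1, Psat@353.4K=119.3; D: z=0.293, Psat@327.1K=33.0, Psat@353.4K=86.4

T = 339.8 K

Bubble-point temperature: ΣzᵢPᵢˢᵃᵗ(T) = P. Interpolate ln Pᵢˢᵃᵗ = aᵢ + bᵢ/T.
  T = 327.1 K: ΣzᵢPᵢˢᵃᵗ = 48.71 kPa
  T = 353.4 K: ΣzᵢPᵢˢᵃᵗ = 130.66 kPa
  T = 340.2 K: ΣzᵢPᵢˢᵃᵗ = 80.84 kPa
  T = 333.6 K: ΣzᵢPᵢˢᵃᵗ = 62.88 kPa
  T = 336.9 K: ΣzᵢPᵢˢᵃᵗ = 71.36 kPa
  T = 338.5 K: ΣzᵢPᵢˢᵃᵗ = 75.83 kPa
Interpolating between 338.5 K and 340.2 K gives T ≈ 339.8 K.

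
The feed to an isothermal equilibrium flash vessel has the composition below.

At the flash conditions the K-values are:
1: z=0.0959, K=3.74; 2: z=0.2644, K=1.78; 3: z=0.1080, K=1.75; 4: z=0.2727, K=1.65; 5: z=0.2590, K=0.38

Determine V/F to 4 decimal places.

Material balance + equilibrium reduce to Σ zᵢ(Kᵢ−1)/(1+V/F(Kᵢ−1)) = 0.
Feasibility: ΣzᵢKᵢ = 1.5667, Σzᵢ/Kᵢ = 1.0827 — both > 1, two phases present.
Newton–Raphson from V/F = 0.45:
  V/F = 0.4500: g = 0.24531, g' = -0.5270 → V/F = 0.9155
  V/F = 0.9155: g = -0.01702, g' = -0.7124 → V/F = 0.8916
  V/F = 0.8916: g = -0.00036, g' = -0.6825 → V/F = 0.8911
Converged at V/F = 0.8911.

V/F = 0.8911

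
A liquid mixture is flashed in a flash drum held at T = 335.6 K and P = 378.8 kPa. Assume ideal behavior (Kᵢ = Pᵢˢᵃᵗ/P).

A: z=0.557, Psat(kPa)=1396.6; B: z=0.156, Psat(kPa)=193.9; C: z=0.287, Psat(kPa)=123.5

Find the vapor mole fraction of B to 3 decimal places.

Raoult's law: Kᵢ = Pᵢˢᵃᵗ/P = Pᵢˢᵃᵗ/378.8.
  K_A = 1396.6/378.8 = 3.68691, K_B = 193.9/378.8 = 0.51188, K_C = 123.5/378.8 = 0.32603
Newton–Raphson from ψ = 0.5:
  ψ = 0.500: g = 0.2462, g' = -1.094 → ψ = 0.725
  ψ = 0.725: g = 0.0115, g' = -1.050 → ψ = 0.736
Converged at ψ = 0.736.
Compositions from xᵢ = zᵢ/(1+ψ(Kᵢ−1)), yᵢ = Kᵢxᵢ:
  A: x = 0.187, y = 0.690
  B: x = 0.243, y = 0.125
  C: x = 0.569, y = 0.186

y_B = 0.125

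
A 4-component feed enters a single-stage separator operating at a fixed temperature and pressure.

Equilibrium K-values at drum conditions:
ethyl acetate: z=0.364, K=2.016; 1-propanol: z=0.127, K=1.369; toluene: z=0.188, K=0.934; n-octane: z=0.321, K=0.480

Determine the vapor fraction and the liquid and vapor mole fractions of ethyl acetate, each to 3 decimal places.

ψ = 0.637, x_ethyl acetate = 0.221, y_ethyl acetate = 0.446

Let ψ = V/F and solve Σ zᵢ(Kᵢ−1)/(1+ψ(Kᵢ−1)) = 0.
Check two-phase: ΣzᵢKᵢ = 1.237 > 1 and Σzᵢ/Kᵢ = 1.143 > 1, so g(0) = 0.237 > 0 and g(1) = -0.143 < 0.
Newton iteration, ψ⁰ = 0.38:
  ψ = 0.380: g = 0.0872, g' = -0.345 → ψ = 0.633
  ψ = 0.633: g = 0.0013, g' = -0.344 → ψ = 0.637
Converged at ψ = 0.637.
Compositions from xᵢ = zᵢ/(1+ψ(Kᵢ−1)), yᵢ = Kᵢxᵢ:
  ethyl acetate: x = 0.221, y = 0.446
  1-propanol: x = 0.103, y = 0.141
  toluene: x = 0.196, y = 0.183
  n-octane: x = 0.480, y = 0.230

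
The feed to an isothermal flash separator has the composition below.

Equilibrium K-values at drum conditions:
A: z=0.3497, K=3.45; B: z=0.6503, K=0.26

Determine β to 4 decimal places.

Rachford–Rice: g(β) = Σ zᵢ(Kᵢ−1)/(1+β(Kᵢ−1)) = 0.
Check two-phase: ΣzᵢKᵢ = 1.3755 > 1 and Σzᵢ/Kᵢ = 2.6025 > 1, so g(0) = 0.3755 > 0 and g(1) = -1.6025 < 0.
Binary case is linear: z₁(K₁−1)(1+β(K₂−1)) + z₂(K₂−1)(1+β(K₁−1)) = 0
⇒ β = [z₁(K₁−1)+z₂(K₂−1)] / [−(K₁−1)(K₂−1)] = 0.37554/1.81300 = 0.2071

β = 0.2071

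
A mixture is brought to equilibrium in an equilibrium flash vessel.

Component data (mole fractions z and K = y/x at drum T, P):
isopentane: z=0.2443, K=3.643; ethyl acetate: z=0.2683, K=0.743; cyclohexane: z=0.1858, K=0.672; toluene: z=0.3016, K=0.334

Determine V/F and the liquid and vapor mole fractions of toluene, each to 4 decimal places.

Newton iteration, V/F⁰ = 0.36:
  V/F = 0.3600: g = -0.07843, g' = -0.7268 → V/F = 0.2521
  V/F = 0.2521: g = 0.00594, g' = -0.8519 → V/F = 0.2591
Converged at V/F = 0.2591.
Compositions from xᵢ = zᵢ/(1+V/F(Kᵢ−1)), yᵢ = Kᵢxᵢ:
  isopentane: x = 0.1450, y = 0.5282
  ethyl acetate: x = 0.2874, y = 0.2136
  cyclohexane: x = 0.2031, y = 0.1365
  toluene: x = 0.3645, y = 0.1217

V/F = 0.2591, x_toluene = 0.3645, y_toluene = 0.1217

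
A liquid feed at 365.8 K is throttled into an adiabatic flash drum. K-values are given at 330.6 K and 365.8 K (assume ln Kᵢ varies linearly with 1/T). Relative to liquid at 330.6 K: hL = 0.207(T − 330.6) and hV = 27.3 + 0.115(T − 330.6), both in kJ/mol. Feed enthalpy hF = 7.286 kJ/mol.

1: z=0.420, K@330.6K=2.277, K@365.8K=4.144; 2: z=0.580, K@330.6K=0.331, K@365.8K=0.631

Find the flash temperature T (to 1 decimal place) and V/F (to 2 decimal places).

T = 334.0 K, V/F = 0.24

Adiabatic flash: solve Rachford–Rice at each trial T, then check hF = ψ·hV(T) + (1−ψ)·hL(T).
  T = 330.6 K: K = (2.277, 0.331), RR gives ψ = 0.174, H_out = 4.740 kJ/mol
  T = 365.8 K: K = (4.144, 0.631), RR gives ψ = 0.954, H_out = 30.235 kJ/mol
  T = 348.2 K: K = (3.119, 0.465), RR gives ψ = 0.511, H_out = 16.756 kJ/mol
  T = 339.4 K: K = (2.676, 0.394), RR gives ψ = 0.347, H_out = 11.008 kJ/mol
  T = 335.0 K: K = (2.471, 0.361), RR gives ψ = 0.263, H_out = 7.996 kJ/mol
  T = 332.8 K: K = (2.373, 0.346), RR gives ψ = 0.220, H_out = 6.407 kJ/mol
Linear interpolation between T = 332.8 (H_out = 6.407) and T = 335.0 (H_out = 7.996) on hF = 7.286 gives T ≈ 334.0 K, at which ψ = 0.24.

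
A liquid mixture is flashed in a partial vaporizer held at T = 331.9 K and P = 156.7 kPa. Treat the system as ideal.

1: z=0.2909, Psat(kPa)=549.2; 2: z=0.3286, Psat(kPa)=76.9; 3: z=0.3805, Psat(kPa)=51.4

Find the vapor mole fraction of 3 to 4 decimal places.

Raoult's law: Kᵢ = Pᵢˢᵃᵗ/P = Pᵢˢᵃᵗ/156.7.
  K_1 = 549.2/156.7 = 3.504786, K_2 = 76.9/156.7 = 0.490747, K_3 = 51.4/156.7 = 0.328015
Rachford–Rice: g(V/F) = Σ zᵢ(Kᵢ−1)/(1+V/F(Kᵢ−1)) = 0.
Feasibility: ΣzᵢKᵢ = 1.3056, Σzᵢ/Kᵢ = 1.9126 — both > 1, two phases present.
Iterate (Newton) starting at V/F = 0.5:
  V/F = 0.5000: g = -0.28608, g' = -0.9028 → V/F = 0.1831
  V/F = 0.1831: g = 0.02339, g' = -1.1848 → V/F = 0.2029
  V/F = 0.2029: g = 0.00046, g' = -1.1387 → V/F = 0.2033
Converged at V/F = 0.2033.
Compositions from xᵢ = zᵢ/(1+V/F(Kᵢ−1)), yᵢ = Kᵢxᵢ:
  1: x = 0.1928, y = 0.6756
  2: x = 0.3665, y = 0.1799
  3: x = 0.4407, y = 0.1446

y_3 = 0.1446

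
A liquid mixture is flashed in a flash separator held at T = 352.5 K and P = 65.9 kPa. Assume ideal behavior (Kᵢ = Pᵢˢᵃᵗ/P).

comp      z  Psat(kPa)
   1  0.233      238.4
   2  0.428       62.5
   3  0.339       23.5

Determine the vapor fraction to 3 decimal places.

ψ = 0.372

Raoult's law: Kᵢ = Pᵢˢᵃᵗ/P = Pᵢˢᵃᵗ/65.9.
  K_1 = 238.4/65.9 = 3.61760, K_2 = 62.5/65.9 = 0.94841, K_3 = 23.5/65.9 = 0.35660
Material balance + equilibrium reduce to Σ zᵢ(Kᵢ−1)/(1+ψ(Kᵢ−1)) = 0.
Feasibility: ΣzᵢKᵢ = 1.370, Σzᵢ/Kᵢ = 1.466 — both > 1, two phases present.
Newton iteration, ψ⁰ = 0.5:
  ψ = 0.500: g = -0.0801, g' = -0.606 → ψ = 0.368
  ψ = 0.368: g = 0.0025, g' = -0.656 → ψ = 0.372
Converged at ψ = 0.372.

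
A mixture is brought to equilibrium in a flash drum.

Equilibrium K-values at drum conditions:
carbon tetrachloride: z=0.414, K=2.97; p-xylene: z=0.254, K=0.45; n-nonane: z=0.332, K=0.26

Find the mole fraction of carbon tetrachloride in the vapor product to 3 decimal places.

Rachford–Rice: g(ψ) = Σ zᵢ(Kᵢ−1)/(1+ψ(Kᵢ−1)) = 0.
Check two-phase: ΣzᵢKᵢ = 1.430 > 1 and Σzᵢ/Kᵢ = 1.981 > 1, so g(0) = 0.430 > 0 and g(1) = -0.981 < 0.
Newton–Raphson from ψ = 0.41:
  ψ = 0.410: g = -0.0819, g' = -0.994 → ψ = 0.328
  ψ = 0.328: g = 0.0009, g' = -1.025 → ψ = 0.329
Converged at ψ = 0.329.
Compositions from xᵢ = zᵢ/(1+ψ(Kᵢ−1)), yᵢ = Kᵢxᵢ:
  carbon tetrachloride: x = 0.251, y = 0.746
  p-xylene: x = 0.310, y = 0.140
  n-nonane: x = 0.439, y = 0.114

y_carbon tetrachloride = 0.746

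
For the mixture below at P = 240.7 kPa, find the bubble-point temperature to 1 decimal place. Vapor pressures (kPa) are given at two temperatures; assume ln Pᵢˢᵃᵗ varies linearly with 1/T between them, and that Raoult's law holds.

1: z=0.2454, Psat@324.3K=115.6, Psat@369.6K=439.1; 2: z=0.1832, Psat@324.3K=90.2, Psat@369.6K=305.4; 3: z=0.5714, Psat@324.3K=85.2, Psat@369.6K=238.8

T = 360.1 K

Bubble-point temperature: ΣzᵢPᵢˢᵃᵗ(T) = P. Interpolate ln Pᵢˢᵃᵗ = aᵢ + bᵢ/T.
  T = 324.3 K: ΣzᵢPᵢˢᵃᵗ = 93.58 kPa
  T = 369.6 K: ΣzᵢPᵢˢᵃᵗ = 300.15 kPa
  T = 347.0 K: ΣzᵢPᵢˢᵃᵗ = 173.91 kPa
  T = 358.3 K: ΣzᵢPᵢˢᵃᵗ = 230.33 kPa
  T = 364.0 K: ΣzᵢPᵢˢᵃᵗ = 263.75 kPa
  T = 361.1 K: ΣzᵢPᵢˢᵃᵗ = 246.30 kPa
Interpolating between 358.3 K and 361.1 K gives T ≈ 360.1 K.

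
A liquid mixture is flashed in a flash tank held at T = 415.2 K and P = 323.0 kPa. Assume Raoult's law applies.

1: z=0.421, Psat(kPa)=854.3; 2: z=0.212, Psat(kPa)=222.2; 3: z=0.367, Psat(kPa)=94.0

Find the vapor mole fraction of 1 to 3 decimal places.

Raoult's law: Kᵢ = Pᵢˢᵃᵗ/P = Pᵢˢᵃᵗ/323.0.
  K_1 = 854.3/323.0 = 2.64489, K_2 = 222.2/323.0 = 0.68793, K_3 = 94.0/323.0 = 0.29102
Material balance + equilibrium reduce to Σ zᵢ(Kᵢ−1)/(1+ψ(Kᵢ−1)) = 0.
Check two-phase: ΣzᵢKᵢ = 1.366 > 1 and Σzᵢ/Kᵢ = 1.728 > 1, so g(0) = 0.366 > 0 and g(1) = -0.728 < 0.
Newton iteration, ψ⁰ = 0.5:
  ψ = 0.500: g = -0.1015, g' = -0.815 → ψ = 0.375
  ψ = 0.375: g = -0.0014, g' = -0.804 → ψ = 0.374
Converged at ψ = 0.374.
Compositions from xᵢ = zᵢ/(1+ψ(Kᵢ−1)), yᵢ = Kᵢxᵢ:
  1: x = 0.261, y = 0.690
  2: x = 0.240, y = 0.165
  3: x = 0.499, y = 0.145

y_1 = 0.690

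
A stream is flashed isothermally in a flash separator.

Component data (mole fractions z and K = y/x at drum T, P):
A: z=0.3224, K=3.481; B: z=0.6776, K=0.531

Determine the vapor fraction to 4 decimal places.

ψ = 0.4143

Let ψ = V/F and solve Σ zᵢ(Kᵢ−1)/(1+ψ(Kᵢ−1)) = 0.
g(0) = ΣzᵢKᵢ − 1 = 0.4821 and g(1) = 1 − Σzᵢ/Kᵢ = -0.3687, so a root lies in (0, 1).
Binary case is linear: z₁(K₁−1)(1+ψ(K₂−1)) + z₂(K₂−1)(1+ψ(K₁−1)) = 0
⇒ ψ = [z₁(K₁−1)+z₂(K₂−1)] / [−(K₁−1)(K₂−1)] = 0.48208/1.16359 = 0.4143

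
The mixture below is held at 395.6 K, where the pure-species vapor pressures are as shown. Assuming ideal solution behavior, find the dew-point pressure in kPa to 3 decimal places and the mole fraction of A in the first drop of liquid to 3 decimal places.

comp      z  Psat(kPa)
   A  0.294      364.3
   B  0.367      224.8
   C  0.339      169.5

Pdew = 225.246 kPa, x_A = 0.182

At the dew point ψ → 1, so Σzᵢ/Kᵢ = 1 with Kᵢ = Pᵢˢᵃᵗ/P ⇒ 1/P = Σzᵢ/Pᵢˢᵃᵗ.
1/P = 0.294/364.3 + 0.367/224.8 + 0.339/169.5 = 0.004440 ⇒ P = 225.246 kPa
xᵢ = zᵢP/Pᵢˢᵃᵗ ⇒ x_A = 0.294·225.246/364.3 = 0.182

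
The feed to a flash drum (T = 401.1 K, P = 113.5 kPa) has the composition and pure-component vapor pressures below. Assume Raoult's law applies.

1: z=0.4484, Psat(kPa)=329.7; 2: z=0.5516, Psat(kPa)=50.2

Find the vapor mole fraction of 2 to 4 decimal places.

y_2 = 0.3421

Raoult's law: Kᵢ = Pᵢˢᵃᵗ/P = Pᵢˢᵃᵗ/113.5.
  K_1 = 329.7/113.5 = 2.904846, K_2 = 50.2/113.5 = 0.442291
Material balance + equilibrium reduce to Σ zᵢ(Kᵢ−1)/(1+ψ(Kᵢ−1)) = 0.
Feasibility: ΣzᵢKᵢ = 1.5465, Σzᵢ/Kᵢ = 1.4015 — both > 1, two phases present.
Newton iteration, ψ⁰ = 0.5:
  ψ = 0.5000: g = 0.01088, g' = -0.7567 → ψ = 0.5144
Converged at ψ = 0.5144.
Compositions from xᵢ = zᵢ/(1+ψ(Kᵢ−1)), yᵢ = Kᵢxᵢ:
  1: x = 0.2265, y = 0.6579
  2: x = 0.7735, y = 0.3421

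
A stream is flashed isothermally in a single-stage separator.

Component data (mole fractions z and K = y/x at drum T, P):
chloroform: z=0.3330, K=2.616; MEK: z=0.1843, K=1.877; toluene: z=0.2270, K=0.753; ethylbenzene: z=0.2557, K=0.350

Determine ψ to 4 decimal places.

Rachford–Rice: g(ψ) = Σ zᵢ(Kᵢ−1)/(1+ψ(Kᵢ−1)) = 0.
g(0) = ΣzᵢKᵢ − 1 = 0.4775 and g(1) = 1 − Σzᵢ/Kᵢ = -0.2575, so a root lies in (0, 1).
Newton–Raphson from ψ = 0.45:
  ψ = 0.4500: g = 0.12946, g' = -0.5977 → ψ = 0.6666
  ψ = 0.6666: g = 0.00068, g' = -0.6142 → ψ = 0.6677
Converged at ψ = 0.6677.

ψ = 0.6677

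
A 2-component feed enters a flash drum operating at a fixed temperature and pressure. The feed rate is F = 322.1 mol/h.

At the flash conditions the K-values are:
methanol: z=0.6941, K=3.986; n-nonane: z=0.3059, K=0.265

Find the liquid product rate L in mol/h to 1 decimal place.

L = 50.9 mol/h

Iterate (Newton) starting at ψ = 0.5:
  ψ = 0.5000: g = 0.47589, g' = -1.4088 → ψ = 0.8378
  ψ = 0.8378: g = 0.00673, g' = -1.6241 → ψ = 0.8419
Converged at ψ = 0.8419.
Then V = ψ·F = 0.8419·322.1 = 271.2 mol/h and L = F − V = 50.9 mol/h.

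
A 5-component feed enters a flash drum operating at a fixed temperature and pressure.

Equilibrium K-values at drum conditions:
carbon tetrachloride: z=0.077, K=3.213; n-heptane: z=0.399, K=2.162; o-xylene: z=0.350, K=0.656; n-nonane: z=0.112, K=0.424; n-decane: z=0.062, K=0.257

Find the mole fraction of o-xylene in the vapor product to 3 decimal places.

y_o-xylene = 0.292

Newton–Raphson from ψ = 0.66:
  ψ = 0.660: g = -0.0186, g' = -0.533 → ψ = 0.625
Converged at ψ = 0.625.
Compositions from xᵢ = zᵢ/(1+ψ(Kᵢ−1)), yᵢ = Kᵢxᵢ:
  carbon tetrachloride: x = 0.032, y = 0.104
  n-heptane: x = 0.231, y = 0.500
  o-xylene: x = 0.446, y = 0.292
  n-nonane: x = 0.175, y = 0.074
  n-decane: x = 0.116, y = 0.030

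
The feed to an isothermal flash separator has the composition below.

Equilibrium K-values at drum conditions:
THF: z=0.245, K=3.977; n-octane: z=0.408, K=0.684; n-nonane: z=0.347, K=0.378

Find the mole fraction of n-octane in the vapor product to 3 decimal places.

y_n-octane = 0.306

Rachford–Rice: g(V/F) = Σ zᵢ(Kᵢ−1)/(1+V/F(Kᵢ−1)) = 0.
Check two-phase: ΣzᵢKᵢ = 1.385 > 1 and Σzᵢ/Kᵢ = 1.576 > 1, so g(0) = 0.385 > 0 and g(1) = -0.576 < 0.
Newton–Raphson from V/F = 0.5:
  V/F = 0.500: g = -0.1733, g' = -0.691 → V/F = 0.249
  V/F = 0.249: g = 0.0234, g' = -0.952 → V/F = 0.274
Converged at V/F = 0.274.
Compositions from xᵢ = zᵢ/(1+V/F(Kᵢ−1)), yᵢ = Kᵢxᵢ:
  THF: x = 0.135, y = 0.536
  n-octane: x = 0.447, y = 0.306
  n-nonane: x = 0.418, y = 0.158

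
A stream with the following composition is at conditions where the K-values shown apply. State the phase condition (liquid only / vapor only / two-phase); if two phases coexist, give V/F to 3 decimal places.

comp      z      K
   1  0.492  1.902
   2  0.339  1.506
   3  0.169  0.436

vapor only

ΣzᵢKᵢ = 1.520; Σzᵢ/Kᵢ = 0.871.
Since Σzᵢ/Kᵢ < 1 the mixture is above its dew point — single vapor phase.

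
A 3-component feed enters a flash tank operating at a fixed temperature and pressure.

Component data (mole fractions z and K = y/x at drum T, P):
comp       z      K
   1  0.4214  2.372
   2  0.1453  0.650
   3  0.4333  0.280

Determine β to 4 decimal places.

β = 0.2429

Let β = V/F and solve Σ zᵢ(Kᵢ−1)/(1+β(Kᵢ−1)) = 0.
Feasibility: ΣzᵢKᵢ = 1.2153, Σzᵢ/Kᵢ = 1.9487 — both > 1, two phases present.
Newton iteration, β⁰ = 0.5:
  β = 0.5000: g = -0.20619, g' = -0.8536 → β = 0.2585
  β = 0.2585: g = -0.01240, g' = -0.7929 → β = 0.2428
  β = 0.2428: g = 0.00003, g' = -0.7975 → β = 0.2429
Converged at β = 0.2429.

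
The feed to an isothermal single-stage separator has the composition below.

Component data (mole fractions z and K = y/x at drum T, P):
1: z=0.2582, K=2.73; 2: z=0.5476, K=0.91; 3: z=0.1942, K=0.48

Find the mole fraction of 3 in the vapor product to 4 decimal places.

Newton–Raphson from ψ = 0.5:
  ψ = 0.5000: g = 0.05144, g' = -0.3229 → ψ = 0.6593
  ψ = 0.6593: g = 0.00262, g' = -0.2953 → ψ = 0.6682
Converged at ψ = 0.6682.
Compositions from xᵢ = zᵢ/(1+ψ(Kᵢ−1)), yᵢ = Kᵢxᵢ:
  1: x = 0.1198, y = 0.3270
  2: x = 0.5826, y = 0.5302
  3: x = 0.2976, y = 0.1428

y_3 = 0.1428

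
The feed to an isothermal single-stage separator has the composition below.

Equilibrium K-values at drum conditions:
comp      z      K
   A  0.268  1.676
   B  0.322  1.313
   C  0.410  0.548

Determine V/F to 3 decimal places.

V/F = 0.426

Material balance + equilibrium reduce to Σ zᵢ(Kᵢ−1)/(1+V/F(Kᵢ−1)) = 0.
Check two-phase: ΣzᵢKᵢ = 1.097 > 1 and Σzᵢ/Kᵢ = 1.153 > 1, so g(0) = 0.097 > 0 and g(1) = -0.153 < 0.
Newton iteration, V/F⁰ = 0.32:
  V/F = 0.320: g = 0.0239, g' = -0.223 → V/F = 0.427
  V/F = 0.427: g = -0.0002, g' = -0.227 → V/F = 0.426
Converged at V/F = 0.426.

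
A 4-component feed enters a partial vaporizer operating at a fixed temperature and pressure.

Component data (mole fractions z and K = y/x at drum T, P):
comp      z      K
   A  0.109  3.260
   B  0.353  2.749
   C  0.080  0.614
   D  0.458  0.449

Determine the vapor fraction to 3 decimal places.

Material balance + equilibrium reduce to Σ zᵢ(Kᵢ−1)/(1+ψ(Kᵢ−1)) = 0.
Check two-phase: ΣzᵢKᵢ = 1.580 > 1 and Σzᵢ/Kᵢ = 1.312 > 1, so g(0) = 0.580 > 0 and g(1) = -0.312 < 0.
Iterate (Newton) starting at ψ = 0.49:
  ψ = 0.490: g = 0.0656, g' = -0.718 → ψ = 0.581
  ψ = 0.581: g = 0.0014, g' = -0.690 → ψ = 0.584
Converged at ψ = 0.584.

ψ = 0.584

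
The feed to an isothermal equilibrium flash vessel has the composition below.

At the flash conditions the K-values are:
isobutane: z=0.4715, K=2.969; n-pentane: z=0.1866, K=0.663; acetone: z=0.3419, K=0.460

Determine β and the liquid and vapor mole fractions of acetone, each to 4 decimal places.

β = 0.7182, x_acetone = 0.5585, y_acetone = 0.2569

Material balance + equilibrium reduce to Σ zᵢ(Kᵢ−1)/(1+β(Kᵢ−1)) = 0.
Feasibility: ΣzᵢKᵢ = 1.6809, Σzᵢ/Kᵢ = 1.1835 — both > 1, two phases present.
Newton iteration, β⁰ = 0.4:
  β = 0.4000: g = 0.21117, g' = -0.7626 → β = 0.6769
  β = 0.6769: g = 0.02549, g' = -0.6191 → β = 0.7181
  β = 0.7181: g = 0.00007, g' = -0.6166 → β = 0.7182
Converged at β = 0.7182.
Compositions from xᵢ = zᵢ/(1+β(Kᵢ−1)), yᵢ = Kᵢxᵢ:
  isobutane: x = 0.1953, y = 0.5799
  n-pentane: x = 0.2462, y = 0.1632
  acetone: x = 0.5585, y = 0.2569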